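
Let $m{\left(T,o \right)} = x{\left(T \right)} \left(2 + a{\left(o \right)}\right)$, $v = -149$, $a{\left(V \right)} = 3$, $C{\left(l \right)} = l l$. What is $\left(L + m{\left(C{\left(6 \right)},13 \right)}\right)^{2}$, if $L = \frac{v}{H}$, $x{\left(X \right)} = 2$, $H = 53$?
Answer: $\frac{145161}{2809} \approx 51.677$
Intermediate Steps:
$C{\left(l \right)} = l^{2}$
$L = - \frac{149}{53} \approx -2.8113$
$m{\left(T,o \right)} = 10$ ($m{\left(T,o \right)} = 2 \left(2 + 3\right) = 2 \cdot 5 = 10$)
$\left(L + m{\left(C{\left(6 \right)},13 \right)}\right)^{2} = \left(- \frac{149}{53} + 10\right)^{2} = \left(\frac{381}{53}\right)^{2} = \frac{145161}{2809}$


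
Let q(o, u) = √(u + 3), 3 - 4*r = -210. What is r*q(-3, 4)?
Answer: 213*√7/4 ≈ 140.89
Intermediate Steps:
r = 213/4 (r = ¾ - ¼*(-210) = ¾ + 105/2 = 213/4 ≈ 53.250)
q(o, u) = √(3 + u)
r*q(-3, 4) = 213*√(3 + 4)/4 = 213*√7/4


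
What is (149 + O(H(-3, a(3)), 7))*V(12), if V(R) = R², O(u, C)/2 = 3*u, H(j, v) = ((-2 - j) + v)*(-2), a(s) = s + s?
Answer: 9360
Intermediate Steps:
a(s) = 2*s
H(j, v) = 4 - 2*v + 2*j (H(j, v) = (-2 + v - j)*(-2) = 4 - 2*v + 2*j)
O(u, C) = 6*u (O(u, C) = 2*(3*u) = 6*u)
(149 + O(H(-3, a(3)), 7))*V(12) = (149 + 6*(4 - 4*3 + 2*(-3)))*12² = (149 + 6*(4 - 2*6 - 6))*144 = (149 + 6*(4 - 12 - 6))*144 = (149 + 6*(-14))*144 = (149 - 84)*144 = 65*144 = 9360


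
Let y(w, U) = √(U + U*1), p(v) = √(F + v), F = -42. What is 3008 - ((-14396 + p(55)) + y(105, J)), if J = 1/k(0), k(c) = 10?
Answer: 17404 - √13 - √5/5 ≈ 17400.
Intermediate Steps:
p(v) = √(-42 + v)
J = ⅒ (J = 1/10 = ⅒ ≈ 0.10000)
y(w, U) = √2*√U (y(w, U) = √(U + U) = √(2*U) = √2*√U)
3008 - ((-14396 + p(55)) + y(105, J)) = 3008 - ((-14396 + √(-42 + 55)) + √2*√(⅒)) = 3008 - ((-14396 + √13) + √2*(√10/10)) = 3008 - ((-14396 + √13) + √5/5) = 3008 - (-14396 + √13 + √5/5) = 3008 + (14396 - √13 - √5/5) = 17404 - √13 - √5/5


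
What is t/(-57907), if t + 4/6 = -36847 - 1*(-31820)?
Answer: 15083/173721 ≈ 0.086823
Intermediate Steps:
t = -15083/3 (t = -2/3 + (-36847 - 1*(-31820)) = -2/3 + (-36847 + 31820) = -2/3 - 5027 = -15083/3 ≈ -5027.7)
t/(-57907) = -15083/3/(-57907) = -15083/3*(-1/57907) = 15083/173721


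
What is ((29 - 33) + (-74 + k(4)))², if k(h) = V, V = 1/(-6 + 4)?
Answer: 24649/4 ≈ 6162.3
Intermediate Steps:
V = -½ (V = 1/(-2) = -½ ≈ -0.50000)
k(h) = -½
((29 - 33) + (-74 + k(4)))² = ((29 - 33) + (-74 - ½))² = (-4 - 149/2)² = (-157/2)² = 24649/4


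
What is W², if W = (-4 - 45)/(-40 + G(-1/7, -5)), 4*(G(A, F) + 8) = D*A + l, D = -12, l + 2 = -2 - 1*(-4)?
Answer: 117649/110889 ≈ 1.0610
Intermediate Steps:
l = 0 (l = -2 + (-2 - 1*(-4)) = -2 + (-2 + 4) = -2 + 2 = 0)
G(A, F) = -8 - 3*A (G(A, F) = -8 + (-12*A + 0)/4 = -8 + (-12*A)/4 = -8 - 3*A)
W = 343/333 (W = (-4 - 45)/(-40 + (-8 - (-3)/7)) = -49/(-40 + (-8 - (-3)/7)) = -49/(-40 + (-8 - 3*(-⅐))) = -49/(-40 + (-8 + 3/7)) = -49/(-40 - 53/7) = -49/(-333/7) = -49*(-7/333) = 343/333 ≈ 1.0300)
W² = (343/333)² = 117649/110889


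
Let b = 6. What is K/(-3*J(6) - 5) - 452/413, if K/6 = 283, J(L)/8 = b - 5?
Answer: -714382/11977 ≈ -59.646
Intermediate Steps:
J(L) = 8 (J(L) = 8*(6 - 5) = 8*1 = 8)
K = 1698 (K = 6*283 = 1698)
K/(-3*J(6) - 5) - 452/413 = 1698/(-3*8 - 5) - 452/413 = 1698/(-24 - 5) - 452*1/413 = 1698/(-29) - 452/413 = 1698*(-1/29) - 452/413 = -1698/29 - 452/413 = -714382/11977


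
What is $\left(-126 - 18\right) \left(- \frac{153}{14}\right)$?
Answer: $\frac{11016}{7} \approx 1573.7$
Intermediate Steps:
$\left(-126 - 18\right) \left(- \frac{153}{14}\right) = - 144 \left(\left(-153\right) \frac{1}{14}\right) = \left(-144\right) \left(- \frac{153}{14}\right) = \frac{11016}{7}$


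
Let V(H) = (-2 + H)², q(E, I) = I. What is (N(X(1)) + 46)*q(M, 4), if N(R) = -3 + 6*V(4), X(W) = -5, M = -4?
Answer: 268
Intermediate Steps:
N(R) = 21 (N(R) = -3 + 6*(-2 + 4)² = -3 + 6*2² = -3 + 6*4 = -3 + 24 = 21)
(N(X(1)) + 46)*q(M, 4) = (21 + 46)*4 = 67*4 = 268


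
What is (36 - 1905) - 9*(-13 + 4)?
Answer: -1788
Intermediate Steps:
(36 - 1905) - 9*(-13 + 4) = -1869 - 9*(-9) = -1869 + 81 = -1788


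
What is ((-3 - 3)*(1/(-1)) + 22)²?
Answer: 784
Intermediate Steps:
((-3 - 3)*(1/(-1)) + 22)² = (-6*(-1) + 22)² = (6 + 22)² = 28² = 784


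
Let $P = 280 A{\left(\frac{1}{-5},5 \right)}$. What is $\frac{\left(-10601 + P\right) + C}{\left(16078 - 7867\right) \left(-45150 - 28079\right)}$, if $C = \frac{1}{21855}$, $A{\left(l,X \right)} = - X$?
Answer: $\frac{6099578}{305605742715} \approx 1.9959 \cdot 10^{-5}$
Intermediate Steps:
$C = \frac{1}{21855} \approx 4.5756 \cdot 10^{-5}$
$P = -1400$ ($P = 280 \left(\left(-1\right) 5\right) = 280 \left(-5\right) = -1400$)
$\frac{\left(-10601 + P\right) + C}{\left(16078 - 7867\right) \left(-45150 - 28079\right)} = \frac{\left(-10601 - 1400\right) + \frac{1}{21855}}{\left(16078 - 7867\right) \left(-45150 - 28079\right)} = \frac{-12001 + \frac{1}{21855}}{8211 \left(-73229\right)} = - \frac{262281854}{21855 \left(-601283319\right)} = \left(- \frac{262281854}{21855}\right) \left(- \frac{1}{601283319}\right) = \frac{6099578}{305605742715}$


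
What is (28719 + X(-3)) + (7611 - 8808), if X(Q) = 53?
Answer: 27575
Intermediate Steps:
(28719 + X(-3)) + (7611 - 8808) = (28719 + 53) + (7611 - 8808) = 28772 - 1197 = 27575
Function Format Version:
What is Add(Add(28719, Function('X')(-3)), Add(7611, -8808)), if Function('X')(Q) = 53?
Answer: 27575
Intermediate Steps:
Add(Add(28719, Function('X')(-3)), Add(7611, -8808)) = Add(Add(28719, 53), Add(7611, -8808)) = Add(28772, -1197) = 27575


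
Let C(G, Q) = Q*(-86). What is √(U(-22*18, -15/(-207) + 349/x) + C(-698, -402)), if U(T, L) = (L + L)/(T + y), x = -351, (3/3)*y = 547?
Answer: 4*√356767806643599/406341 ≈ 185.94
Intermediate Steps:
y = 547
C(G, Q) = -86*Q
U(T, L) = 2*L/(547 + T) (U(T, L) = (L + L)/(T + 547) = (2*L)/(547 + T) = 2*L/(547 + T))
√(U(-22*18, -15/(-207) + 349/x) + C(-698, -402)) = √(2*(-15/(-207) + 349/(-351))/(547 - 22*18) - 86*(-402)) = √(2*(-15*(-1/207) + 349*(-1/351))/(547 - 396) + 34572) = √(2*(5/69 - 349/351)/151 + 34572) = √(2*(-7442/8073)*(1/151) + 34572) = √(-14884/1219023 + 34572) = √(42144048272/1219023) = 4*√356767806643599/406341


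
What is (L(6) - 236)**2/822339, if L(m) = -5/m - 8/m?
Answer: 2042041/29604204 ≈ 0.068978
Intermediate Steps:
L(m) = -13/m
(L(6) - 236)**2/822339 = (-13/6 - 236)**2/822339 = (-13*1/6 - 236)**2*(1/822339) = (-13/6 - 236)**2*(1/822339) = (-1429/6)**2*(1/822339) = (2042041/36)*(1/822339) = 2042041/29604204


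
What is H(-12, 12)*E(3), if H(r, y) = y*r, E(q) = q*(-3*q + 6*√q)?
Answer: 3888 - 2592*√3 ≈ -601.48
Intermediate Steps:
H(r, y) = r*y
H(-12, 12)*E(3) = (-12*12)*(-3*3² + 6*3^(3/2)) = -144*(-3*9 + 6*(3*√3)) = -144*(-27 + 18*√3) = 3888 - 2592*√3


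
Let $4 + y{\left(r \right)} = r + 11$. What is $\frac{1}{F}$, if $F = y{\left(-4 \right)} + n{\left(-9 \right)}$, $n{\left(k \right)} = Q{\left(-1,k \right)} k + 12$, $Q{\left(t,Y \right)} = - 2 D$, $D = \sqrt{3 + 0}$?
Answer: $- \frac{5}{249} + \frac{2 \sqrt{3}}{83} \approx 0.021656$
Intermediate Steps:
$D = \sqrt{3} \approx 1.732$
$y{\left(r \right)} = 7 + r$ ($y{\left(r \right)} = -4 + \left(r + 11\right) = -4 + \left(11 + r\right) = 7 + r$)
$Q{\left(t,Y \right)} = - 2 \sqrt{3}$
$n{\left(k \right)} = 12 - 2 k \sqrt{3}$ ($n{\left(k \right)} = - 2 \sqrt{3} k + 12 = - 2 k \sqrt{3} + 12 = 12 - 2 k \sqrt{3}$)
$F = 15 + 18 \sqrt{3}$ ($F = \left(7 - 4\right) - \left(-12 - 18 \sqrt{3}\right) = 3 + \left(12 + 18 \sqrt{3}\right) = 15 + 18 \sqrt{3} \approx 46.177$)
$\frac{1}{F} = \frac{1}{15 + 18 \sqrt{3}}$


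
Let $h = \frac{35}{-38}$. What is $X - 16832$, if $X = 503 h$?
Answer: $- \frac{657221}{38} \approx -17295.0$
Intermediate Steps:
$h = - \frac{35}{38}$ ($h = 35 \left(- \frac{1}{38}\right) = - \frac{35}{38} \approx -0.92105$)
$X = - \frac{17605}{38}$ ($X = 503 \left(- \frac{35}{38}\right) = - \frac{17605}{38} \approx -463.29$)
$X - 16832 = - \frac{17605}{38} - 16832 = - \frac{657221}{38}$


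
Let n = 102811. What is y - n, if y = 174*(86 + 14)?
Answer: -85411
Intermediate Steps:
y = 17400 (y = 174*100 = 17400)
y - n = 17400 - 1*102811 = 17400 - 102811 = -85411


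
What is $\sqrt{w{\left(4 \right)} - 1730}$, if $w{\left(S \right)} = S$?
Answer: $i \sqrt{1726} \approx 41.545 i$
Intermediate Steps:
$\sqrt{w{\left(4 \right)} - 1730} = \sqrt{4 - 1730} = \sqrt{-1726} = i \sqrt{1726}$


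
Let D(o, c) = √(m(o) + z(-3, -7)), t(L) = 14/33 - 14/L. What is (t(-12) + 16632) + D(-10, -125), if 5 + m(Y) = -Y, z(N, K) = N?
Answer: 365939/22 + √2 ≈ 16635.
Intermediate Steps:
m(Y) = -5 - Y
t(L) = 14/33 - 14/L (t(L) = 14*(1/33) - 14/L = 14/33 - 14/L)
D(o, c) = √(-8 - o) (D(o, c) = √((-5 - o) - 3) = √(-8 - o))
(t(-12) + 16632) + D(-10, -125) = ((14/33 - 14/(-12)) + 16632) + √(-8 - 1*(-10)) = ((14/33 - 14*(-1/12)) + 16632) + √(-8 + 10) = ((14/33 + 7/6) + 16632) + √2 = (35/22 + 16632) + √2 = 365939/22 + √2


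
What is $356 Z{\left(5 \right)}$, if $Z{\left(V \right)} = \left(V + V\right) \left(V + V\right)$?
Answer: $35600$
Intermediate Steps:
$Z{\left(V \right)} = 4 V^{2}$ ($Z{\left(V \right)} = 2 V 2 V = 4 V^{2}$)
$356 Z{\left(5 \right)} = 356 \cdot 4 \cdot 5^{2} = 356 \cdot 4 \cdot 25 = 356 \cdot 100 = 35600$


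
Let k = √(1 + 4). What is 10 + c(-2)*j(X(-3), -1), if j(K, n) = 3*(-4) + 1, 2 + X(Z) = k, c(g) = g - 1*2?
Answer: 54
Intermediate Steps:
c(g) = -2 + g (c(g) = g - 2 = -2 + g)
k = √5 ≈ 2.2361
X(Z) = -2 + √5
j(K, n) = -11 (j(K, n) = -12 + 1 = -11)
10 + c(-2)*j(X(-3), -1) = 10 + (-2 - 2)*(-11) = 10 - 4*(-11) = 10 + 44 = 54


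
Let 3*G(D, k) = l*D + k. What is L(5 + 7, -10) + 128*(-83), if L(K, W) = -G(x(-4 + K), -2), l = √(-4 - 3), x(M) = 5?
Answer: -31870/3 - 5*I*√7/3 ≈ -10623.0 - 4.4096*I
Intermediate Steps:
l = I*√7 (l = √(-7) = I*√7 ≈ 2.6458*I)
G(D, k) = k/3 + I*D*√7/3 (G(D, k) = ((I*√7)*D + k)/3 = (I*D*√7 + k)/3 = (k + I*D*√7)/3 = k/3 + I*D*√7/3)
L(K, W) = ⅔ - 5*I*√7/3 (L(K, W) = -((⅓)*(-2) + (⅓)*I*5*√7) = -(-⅔ + 5*I*√7/3) = ⅔ - 5*I*√7/3)
L(5 + 7, -10) + 128*(-83) = (⅔ - 5*I*√7/3) + 128*(-83) = (⅔ - 5*I*√7/3) - 10624 = -31870/3 - 5*I*√7/3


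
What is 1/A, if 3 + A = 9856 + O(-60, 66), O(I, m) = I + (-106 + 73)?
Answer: 1/9760 ≈ 0.00010246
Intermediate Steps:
O(I, m) = -33 + I (O(I, m) = I - 33 = -33 + I)
A = 9760 (A = -3 + (9856 + (-33 - 60)) = -3 + (9856 - 93) = -3 + 9763 = 9760)
1/A = 1/9760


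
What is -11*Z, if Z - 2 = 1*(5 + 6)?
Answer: -143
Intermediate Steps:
Z = 13 (Z = 2 + 1*(5 + 6) = 2 + 1*11 = 2 + 11 = 13)
-11*Z = -11*13 = -143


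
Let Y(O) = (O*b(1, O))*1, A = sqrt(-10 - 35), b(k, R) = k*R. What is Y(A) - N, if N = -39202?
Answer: 39157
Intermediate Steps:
b(k, R) = R*k
A = 3*I*sqrt(5) (A = sqrt(-45) = 3*I*sqrt(5) ≈ 6.7082*I)
Y(O) = O**2 (Y(O) = (O*(O*1))*1 = (O*O)*1 = O**2*1 = O**2)
Y(A) - N = (3*I*sqrt(5))**2 - 1*(-39202) = -45 + 39202 = 39157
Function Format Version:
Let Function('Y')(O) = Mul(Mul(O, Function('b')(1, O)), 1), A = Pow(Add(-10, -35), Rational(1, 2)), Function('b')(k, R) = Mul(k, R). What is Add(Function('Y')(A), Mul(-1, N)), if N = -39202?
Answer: 39157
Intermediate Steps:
Function('b')(k, R) = Mul(R, k)
A = Mul(3, I, Pow(5, Rational(1, 2))) (A = Pow(-45, Rational(1, 2)) = Mul(3, I, Pow(5, Rational(1, 2))) ≈ Mul(6.7082, I))
Function('Y')(O) = Pow(O, 2) (Function('Y')(O) = Mul(Mul(O, Mul(O, 1)), 1) = Mul(Mul(O, O), 1) = Mul(Pow(O, 2), 1) = Pow(O, 2))
Add(Function('Y')(A), Mul(-1, N)) = Add(Pow(Mul(3, I, Pow(5, Rational(1, 2))), 2), Mul(-1, -39202)) = Add(-45, 39202) = 39157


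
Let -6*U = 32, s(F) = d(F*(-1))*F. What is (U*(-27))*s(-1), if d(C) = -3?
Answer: 432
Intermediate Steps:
s(F) = -3*F
U = -16/3 (U = -⅙*32 = -16/3 ≈ -5.3333)
(U*(-27))*s(-1) = (-16/3*(-27))*(-3*(-1)) = 144*3 = 432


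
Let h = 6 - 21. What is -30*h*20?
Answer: 9000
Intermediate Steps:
h = -15
-30*h*20 = -30*(-15)*20 = 450*20 = 9000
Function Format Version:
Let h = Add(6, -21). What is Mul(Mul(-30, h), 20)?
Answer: 9000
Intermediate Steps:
h = -15
Mul(Mul(-30, h), 20) = Mul(Mul(-30, -15), 20) = Mul(450, 20) = 9000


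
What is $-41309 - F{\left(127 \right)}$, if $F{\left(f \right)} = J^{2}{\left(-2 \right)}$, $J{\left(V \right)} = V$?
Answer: $-41313$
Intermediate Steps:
$F{\left(f \right)} = 4$ ($F{\left(f \right)} = \left(-2\right)^{2} = 4$)
$-41309 - F{\left(127 \right)} = -41309 - 4 = -41313$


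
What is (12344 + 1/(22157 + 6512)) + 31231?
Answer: 1249251676/28669 ≈ 43575.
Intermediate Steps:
(12344 + 1/(22157 + 6512)) + 31231 = (12344 + 1/28669) + 31231 = 353890137/28669 + 31231 = 1249251676/28669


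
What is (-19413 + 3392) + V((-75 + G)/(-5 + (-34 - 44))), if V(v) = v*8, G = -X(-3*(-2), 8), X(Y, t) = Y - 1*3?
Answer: -1329119/83 ≈ -16013.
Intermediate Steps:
X(Y, t) = -3 + Y (X(Y, t) = Y - 3 = -3 + Y)
G = -3 (G = -(-3 - 3*(-2)) = -(-3 + 6) = -1*3 = -3)
V(v) = 8*v
(-19413 + 3392) + V((-75 + G)/(-5 + (-34 - 44))) = (-19413 + 3392) + 8*((-75 - 3)/(-5 + (-34 - 44))) = -16021 + 8*(-78/(-5 - 78)) = -16021 + 8*(-78/(-83)) = -16021 + 8*(-78*(-1/83)) = -16021 + 8*(78/83) = -16021 + 624/83 = -1329119/83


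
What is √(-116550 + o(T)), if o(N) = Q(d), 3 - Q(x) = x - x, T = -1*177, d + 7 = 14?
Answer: I*√116547 ≈ 341.39*I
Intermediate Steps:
d = 7 (d = -7 + 14 = 7)
T = -177
Q(x) = 3 (Q(x) = 3 - (x - x) = 3 - 1*0 = 3 + 0 = 3)
o(N) = 3
√(-116550 + o(T)) = √(-116550 + 3) = √(-116547) = I*√116547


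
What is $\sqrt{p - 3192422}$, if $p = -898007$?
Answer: $i \sqrt{4090429} \approx 2022.5 i$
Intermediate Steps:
$\sqrt{p - 3192422} = \sqrt{-898007 - 3192422} = \sqrt{-4090429} = i \sqrt{4090429}$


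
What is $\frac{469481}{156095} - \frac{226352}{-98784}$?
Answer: $\frac{729550237}{137675790} \approx 5.299$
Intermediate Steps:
$\frac{469481}{156095} - \frac{226352}{-98784} = 469481 \cdot \frac{1}{156095} - - \frac{2021}{882} = \frac{469481}{156095} + \frac{2021}{882} = \frac{729550237}{137675790}$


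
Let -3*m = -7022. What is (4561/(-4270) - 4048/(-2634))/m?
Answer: 2635643/13162949660 ≈ 0.00020023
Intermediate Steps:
m = 7022/3 (m = -⅓*(-7022) = 7022/3 ≈ 2340.7)
(4561/(-4270) - 4048/(-2634))/m = (4561/(-4270) - 4048/(-2634))/(7022/3) = (4561*(-1/4270) - 4048*(-1/2634))*(3/7022) = (-4561/4270 + 2024/1317)*(3/7022) = (2635643/5623590)*(3/7022) = 2635643/13162949660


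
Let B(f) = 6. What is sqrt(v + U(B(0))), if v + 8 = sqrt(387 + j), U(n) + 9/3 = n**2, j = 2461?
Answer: sqrt(25 + 4*sqrt(178)) ≈ 8.8525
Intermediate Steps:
U(n) = -3 + n**2
v = -8 + 4*sqrt(178) (v = -8 + sqrt(387 + 2461) = -8 + sqrt(2848) = -8 + 4*sqrt(178) ≈ 45.367)
sqrt(v + U(B(0))) = sqrt((-8 + 4*sqrt(178)) + (-3 + 6**2)) = sqrt((-8 + 4*sqrt(178)) + (-3 + 36)) = sqrt((-8 + 4*sqrt(178)) + 33) = sqrt(25 + 4*sqrt(178))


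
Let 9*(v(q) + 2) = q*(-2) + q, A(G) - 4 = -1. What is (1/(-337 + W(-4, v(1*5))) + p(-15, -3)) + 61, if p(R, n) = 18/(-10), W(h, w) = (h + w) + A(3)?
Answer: 181439/3065 ≈ 59.197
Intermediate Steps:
A(G) = 3 (A(G) = 4 - 1 = 3)
v(q) = -2 - q/9 (v(q) = -2 + (q*(-2) + q)/9 = -2 + (-2*q + q)/9 = -2 + (-q)/9 = -2 - q/9)
W(h, w) = 3 + h + w (W(h, w) = (h + w) + 3 = 3 + h + w)
p(R, n) = -9/5 (p(R, n) = 18*(-⅒) = -9/5)
(1/(-337 + W(-4, v(1*5))) + p(-15, -3)) + 61 = (1/(-337 + (3 - 4 + (-2 - 5/9))) - 9/5) + 61 = (1/(-337 + (3 - 4 - 23/9)) - 9/5) + 61 = (1/(-337 - 32/9) - 9/5) + 61 = (1/(-3065/9) - 9/5) + 61 = (-9/3065 - 9/5) + 61 = -5526/3065 + 61 = 181439/3065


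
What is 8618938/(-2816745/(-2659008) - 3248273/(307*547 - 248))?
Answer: -1280961276501281408/2721623091613 ≈ -4.7066e+5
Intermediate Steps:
8618938/(-2816745/(-2659008) - 3248273/(307*547 - 248)) = 8618938/(-2816745*(-1/2659008) - 3248273/(167929 - 248)) = 8618938/(938915/886336 - 3248273/167681) = 8618938/(-2721623091613/148621706816) = 8618938*(-148621706816/2721623091613) = -1280961276501281408/2721623091613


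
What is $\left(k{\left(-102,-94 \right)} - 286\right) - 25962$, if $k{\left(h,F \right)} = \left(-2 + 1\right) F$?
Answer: $-26154$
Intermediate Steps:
$k{\left(h,F \right)} = - F$
$\left(k{\left(-102,-94 \right)} - 286\right) - 25962 = \left(\left(-1\right) \left(-94\right) - 286\right) - 25962 = \left(94 - 286\right) - 25962 = -192 - 25962 = -26154$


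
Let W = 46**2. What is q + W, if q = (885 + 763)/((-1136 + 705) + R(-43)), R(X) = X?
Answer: 500668/237 ≈ 2112.5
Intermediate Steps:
q = -824/237 (q = (885 + 763)/((-1136 + 705) - 43) = 1648/(-431 - 43) = 1648/(-474) = 1648*(-1/474) = -824/237 ≈ -3.4768)
W = 2116
q + W = -824/237 + 2116 = 500668/237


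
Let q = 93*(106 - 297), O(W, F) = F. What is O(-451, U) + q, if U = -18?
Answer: -17781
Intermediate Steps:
q = -17763 (q = 93*(-191) = -17763)
O(-451, U) + q = -18 - 17763 = -17781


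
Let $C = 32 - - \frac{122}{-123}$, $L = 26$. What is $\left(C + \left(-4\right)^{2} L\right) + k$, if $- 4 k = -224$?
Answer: $\frac{61870}{123} \approx 503.01$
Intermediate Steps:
$C = \frac{3814}{123}$ ($C = 32 - \left(-122\right) \left(- \frac{1}{123}\right) = 32 - \frac{122}{123} = \frac{3814}{123} \approx 31.008$)
$k = 56$ ($k = \left(- \frac{1}{4}\right) \left(-224\right) = 56$)
$\left(C + \left(-4\right)^{2} L\right) + k = \left(\frac{3814}{123} + \left(-4\right)^{2} \cdot 26\right) + 56 = \left(\frac{3814}{123} + 16 \cdot 26\right) + 56 = \left(\frac{3814}{123} + 416\right) + 56 = \frac{54982}{123} + 56 = \frac{61870}{123}$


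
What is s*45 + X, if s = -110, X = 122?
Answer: -4828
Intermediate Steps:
s*45 + X = -110*45 + 122 = -4950 + 122 = -4828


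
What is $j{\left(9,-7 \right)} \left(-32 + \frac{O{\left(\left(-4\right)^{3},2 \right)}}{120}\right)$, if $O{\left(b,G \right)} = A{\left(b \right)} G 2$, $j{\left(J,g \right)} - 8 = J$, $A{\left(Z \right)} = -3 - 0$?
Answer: $- \frac{5457}{10} \approx -545.7$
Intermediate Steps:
$A{\left(Z \right)} = -3$ ($A{\left(Z \right)} = -3 + 0 = -3$)
$j{\left(J,g \right)} = 8 + J$
$O{\left(b,G \right)} = - 6 G$ ($O{\left(b,G \right)} = - 3 G 2 = - 6 G$)
$j{\left(9,-7 \right)} \left(-32 + \frac{O{\left(\left(-4\right)^{3},2 \right)}}{120}\right) = \left(8 + 9\right) \left(-32 + \frac{\left(-6\right) 2}{120}\right) = 17 \left(-32 - \frac{1}{10}\right) = 17 \left(- \frac{321}{10}\right) = - \frac{5457}{10}$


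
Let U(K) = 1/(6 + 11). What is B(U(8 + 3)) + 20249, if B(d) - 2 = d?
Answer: 344268/17 ≈ 20251.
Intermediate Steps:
U(K) = 1/17
B(d) = 2 + d
B(U(8 + 3)) + 20249 = (2 + 1/17) + 20249 = 35/17 + 20249 = 344268/17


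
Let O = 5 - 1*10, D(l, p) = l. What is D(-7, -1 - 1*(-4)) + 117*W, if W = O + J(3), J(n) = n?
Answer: -241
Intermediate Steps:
O = -5 (O = 5 - 10 = -5)
W = -2 (W = -5 + 3 = -2)
D(-7, -1 - 1*(-4)) + 117*W = -7 + 117*(-2) = -7 - 234 = -241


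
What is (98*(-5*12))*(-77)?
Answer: 452760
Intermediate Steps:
(98*(-5*12))*(-77) = (98*(-60))*(-77) = -5880*(-77) = 452760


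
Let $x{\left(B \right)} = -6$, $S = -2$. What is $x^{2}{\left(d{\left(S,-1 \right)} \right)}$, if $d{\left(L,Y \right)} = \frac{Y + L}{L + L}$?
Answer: $36$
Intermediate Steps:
$d{\left(L,Y \right)} = \frac{L + Y}{2 L}$
$x^{2}{\left(d{\left(S,-1 \right)} \right)} = \left(-6\right)^{2} = 36$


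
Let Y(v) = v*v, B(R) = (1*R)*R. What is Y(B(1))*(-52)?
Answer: -52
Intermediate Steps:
B(R) = R² (B(R) = R*R = R²)
Y(v) = v²
Y(B(1))*(-52) = (1²)²*(-52) = 1²*(-52) = 1*(-52) = -52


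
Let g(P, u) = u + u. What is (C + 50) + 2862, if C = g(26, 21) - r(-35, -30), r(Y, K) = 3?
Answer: 2951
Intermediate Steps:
g(P, u) = 2*u
C = 39 (C = 2*21 - 1*3 = 42 - 3 = 39)
(C + 50) + 2862 = (39 + 50) + 2862 = 89 + 2862 = 2951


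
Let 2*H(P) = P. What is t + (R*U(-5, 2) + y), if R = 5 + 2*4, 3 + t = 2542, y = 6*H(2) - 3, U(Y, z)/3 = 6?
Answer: 2776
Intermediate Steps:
H(P) = P/2
U(Y, z) = 18 (U(Y, z) = 3*6 = 18)
y = 3 (y = 6*((1/2)*2) - 3 = 6*1 - 3 = 6 - 3 = 3)
t = 2539 (t = -3 + 2542 = 2539)
R = 13 (R = 5 + 8 = 13)
t + (R*U(-5, 2) + y) = 2539 + (13*18 + 3) = 2539 + (234 + 3) = 2539 + 237 = 2776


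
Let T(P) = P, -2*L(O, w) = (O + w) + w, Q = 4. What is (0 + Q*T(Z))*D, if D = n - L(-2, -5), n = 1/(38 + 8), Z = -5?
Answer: 2750/23 ≈ 119.57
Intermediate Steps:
L(O, w) = -w - O/2 (L(O, w) = -((O + w) + w)/2 = -(O + 2*w)/2 = -w - O/2)
n = 1/46 ≈ 0.021739
D = -275/46 (D = 1/46 - (-1*(-5) - ½*(-2)) = 1/46 - (5 + 1) = 1/46 - 1*6 = 1/46 - 6 = -275/46 ≈ -5.9783)
(0 + Q*T(Z))*D = (0 + 4*(-5))*(-275/46) = (0 - 20)*(-275/46) = -20*(-275/46) = 2750/23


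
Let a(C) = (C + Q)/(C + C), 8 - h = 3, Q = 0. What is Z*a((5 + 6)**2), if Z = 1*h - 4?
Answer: 1/2 ≈ 0.50000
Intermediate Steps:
h = 5 (h = 8 - 1*3 = 8 - 3 = 5)
a(C) = 1/2 (a(C) = (C + 0)/(C + C) = C/((2*C)) = C*(1/(2*C)) = 1/2)
Z = 1 (Z = 1*5 - 4 = 5 - 4 = 1)
Z*a((5 + 6)**2) = 1*(1/2) = 1/2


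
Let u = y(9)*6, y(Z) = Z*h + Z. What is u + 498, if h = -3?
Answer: 390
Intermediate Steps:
y(Z) = -2*Z (y(Z) = Z*(-3) + Z = -3*Z + Z = -2*Z)
u = -108 (u = -2*9*6 = -18*6 = -108)
u + 498 = -108 + 498 = 390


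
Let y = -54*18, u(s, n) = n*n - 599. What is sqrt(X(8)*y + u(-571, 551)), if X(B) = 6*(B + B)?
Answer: sqrt(209690) ≈ 457.92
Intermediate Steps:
u(s, n) = -599 + n**2 (u(s, n) = n**2 - 599 = -599 + n**2)
y = -972
X(B) = 12*B (X(B) = 6*(2*B) = 12*B)
sqrt(X(8)*y + u(-571, 551)) = sqrt((12*8)*(-972) + (-599 + 551**2)) = sqrt(96*(-972) + (-599 + 303601)) = sqrt(-93312 + 303002) = sqrt(209690)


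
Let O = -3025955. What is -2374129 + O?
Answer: -5400084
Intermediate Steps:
-2374129 + O = -2374129 - 3025955 = -5400084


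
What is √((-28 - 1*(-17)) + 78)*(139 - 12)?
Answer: 127*√67 ≈ 1039.5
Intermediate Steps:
√((-28 - 1*(-17)) + 78)*(139 - 12) = √((-28 + 17) + 78)*127 = √(-11 + 78)*127 = √67*127 = 127*√67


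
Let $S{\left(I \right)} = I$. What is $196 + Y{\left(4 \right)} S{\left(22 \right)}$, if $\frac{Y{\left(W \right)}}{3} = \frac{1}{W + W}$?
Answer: $\frac{817}{4} \approx 204.25$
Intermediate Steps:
$Y{\left(W \right)} = \frac{3}{2 W}$ ($Y{\left(W \right)} = \frac{3}{W + W} = \frac{3}{2 W}$)
$196 + Y{\left(4 \right)} S{\left(22 \right)} = 196 + \frac{3}{2 \cdot 4} \cdot 22 = 196 + \frac{3}{2} \cdot \frac{1}{4} \cdot 22 = 196 + \frac{3}{8} \cdot 22 = 196 + \frac{33}{4} = \frac{817}{4}$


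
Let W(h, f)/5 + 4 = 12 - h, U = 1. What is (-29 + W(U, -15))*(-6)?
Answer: -36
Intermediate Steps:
W(h, f) = 40 - 5*h (W(h, f) = -20 + 5*(12 - h) = -20 + (60 - 5*h) = 40 - 5*h)
(-29 + W(U, -15))*(-6) = (-29 + (40 - 5*1))*(-6) = (-29 + (40 - 5))*(-6) = (-29 + 35)*(-6) = 6*(-6) = -36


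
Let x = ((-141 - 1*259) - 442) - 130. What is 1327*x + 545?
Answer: -1289299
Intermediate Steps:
x = -972 (x = ((-141 - 259) - 442) - 130 = (-400 - 442) - 130 = -842 - 130 = -972)
1327*x + 545 = 1327*(-972) + 545 = -1289844 + 545 = -1289299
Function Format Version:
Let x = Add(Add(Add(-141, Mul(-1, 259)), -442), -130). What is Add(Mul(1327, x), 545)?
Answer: -1289299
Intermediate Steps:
x = -972 (x = Add(Add(Add(-141, -259), -442), -130) = Add(Add(-400, -442), -130) = Add(-842, -130) = -972)
Add(Mul(1327, x), 545) = Add(Mul(1327, -972), 545) = Add(-1289844, 545) = -1289299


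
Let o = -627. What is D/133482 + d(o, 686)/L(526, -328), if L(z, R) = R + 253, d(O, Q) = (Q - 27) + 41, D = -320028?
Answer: -782930/66741 ≈ -11.731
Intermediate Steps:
d(O, Q) = 14 + Q (d(O, Q) = (-27 + Q) + 41 = 14 + Q)
L(z, R) = 253 + R
D/133482 + d(o, 686)/L(526, -328) = -320028/133482 + (14 + 686)/(253 - 328) = -320028*1/133482 + 700/(-75) = -53338/22247 + 700*(-1/75) = -53338/22247 - 28/3 = -782930/66741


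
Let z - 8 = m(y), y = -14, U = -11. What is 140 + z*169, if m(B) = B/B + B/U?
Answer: 20637/11 ≈ 1876.1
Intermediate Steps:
m(B) = 1 - B/11 (m(B) = B/B + B/(-11) = 1 + B*(-1/11) = 1 - B/11)
z = 113/11 (z = 8 + (1 - 1/11*(-14)) = 8 + (1 + 14/11) = 8 + 25/11 = 113/11 ≈ 10.273)
140 + z*169 = 140 + (113/11)*169 = 140 + 19097/11 = 20637/11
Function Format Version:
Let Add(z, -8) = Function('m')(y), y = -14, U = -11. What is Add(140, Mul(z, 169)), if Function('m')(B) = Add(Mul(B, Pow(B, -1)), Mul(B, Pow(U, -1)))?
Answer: Rational(20637, 11) ≈ 1876.1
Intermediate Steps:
Function('m')(B) = Add(1, Mul(Rational(-1, 11), B)) (Function('m')(B) = Add(Mul(B, Pow(B, -1)), Mul(B, Pow(-11, -1))) = Add(1, Mul(B, Rational(-1, 11))) = Add(1, Mul(Rational(-1, 11), B)))
z = Rational(113, 11) (z = Add(8, Add(1, Mul(Rational(-1, 11), -14))) = Add(8, Add(1, Rational(14, 11))) = Add(8, Rational(25, 11)) = Rational(113, 11) ≈ 10.273)
Add(140, Mul(z, 169)) = Add(140, Mul(Rational(113, 11), 169)) = Add(140, Rational(19097, 11)) = Rational(20637, 11)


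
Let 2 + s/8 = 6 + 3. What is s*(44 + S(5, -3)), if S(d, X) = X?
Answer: 2296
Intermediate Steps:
s = 56 (s = -16 + 8*(6 + 3) = -16 + 8*9 = -16 + 72 = 56)
s*(44 + S(5, -3)) = 56*(44 - 3) = 56*41 = 2296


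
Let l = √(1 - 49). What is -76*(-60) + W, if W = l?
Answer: 4560 + 4*I*√3 ≈ 4560.0 + 6.9282*I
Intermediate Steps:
l = 4*I*√3 (l = √(-48) = 4*I*√3 ≈ 6.9282*I)
W = 4*I*√3 ≈ 6.9282*I
-76*(-60) + W = -76*(-60) + 4*I*√3 = 4560 + 4*I*√3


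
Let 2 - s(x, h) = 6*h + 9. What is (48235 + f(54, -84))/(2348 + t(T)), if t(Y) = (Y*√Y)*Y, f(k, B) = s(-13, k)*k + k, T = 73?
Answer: -71414420/2067558489 + 162081535*√73/2067558489 ≈ 0.63525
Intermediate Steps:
s(x, h) = -7 - 6*h (s(x, h) = 2 - (6*h + 9) = 2 - (9 + 6*h) = 2 + (-9 - 6*h) = -7 - 6*h)
f(k, B) = k + k*(-7 - 6*k) (f(k, B) = (-7 - 6*k)*k + k = k*(-7 - 6*k) + k = k + k*(-7 - 6*k))
t(Y) = Y^(5/2) (t(Y) = Y^(3/2)*Y = Y^(5/2))
(48235 + f(54, -84))/(2348 + t(T)) = (48235 - 6*54*(1 + 54))/(2348 + 73^(5/2)) = (48235 - 6*54*55)/(2348 + 5329*√73) = (48235 - 17820)/(2348 + 5329*√73) = 30415/(2348 + 5329*√73)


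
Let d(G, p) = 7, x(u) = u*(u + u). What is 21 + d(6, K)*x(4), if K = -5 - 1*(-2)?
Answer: 245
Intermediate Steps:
K = -3 (K = -5 + 2 = -3)
x(u) = 2*u² (x(u) = u*(2*u) = 2*u²)
21 + d(6, K)*x(4) = 21 + 7*(2*4²) = 21 + 7*(2*16) = 21 + 7*32 = 21 + 224 = 245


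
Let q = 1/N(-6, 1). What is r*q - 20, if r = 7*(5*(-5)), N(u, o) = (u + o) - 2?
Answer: 5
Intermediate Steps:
N(u, o) = -2 + o + u (N(u, o) = (o + u) - 2 = -2 + o + u)
r = -175 (r = 7*(-25) = -175)
q = -⅐ (q = 1/(-2 + 1 - 6) = 1/(-7) = -⅐ ≈ -0.14286)
r*q - 20 = -175*(-⅐) - 20 = 25 - 20 = 5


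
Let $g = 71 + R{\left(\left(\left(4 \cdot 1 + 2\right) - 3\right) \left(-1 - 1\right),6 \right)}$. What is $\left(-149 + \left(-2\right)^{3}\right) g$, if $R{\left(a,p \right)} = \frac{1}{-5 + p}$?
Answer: $-11304$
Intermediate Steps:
$g = 72$ ($g = 71 + \frac{1}{-5 + 6} = 71 + 1^{-1} = 71 + 1 = 72$)
$\left(-149 + \left(-2\right)^{3}\right) g = \left(-149 + \left(-2\right)^{3}\right) 72 = \left(-149 - 8\right) 72 = \left(-157\right) 72 = -11304$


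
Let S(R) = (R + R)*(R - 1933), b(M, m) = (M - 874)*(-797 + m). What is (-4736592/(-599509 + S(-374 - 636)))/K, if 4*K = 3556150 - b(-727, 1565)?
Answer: -1353312/1827238749787 ≈ -7.4063e-7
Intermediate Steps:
b(M, m) = (-874 + M)*(-797 + m)
S(R) = 2*R*(-1933 + R) (S(R) = (2*R)*(-1933 + R) = 2*R*(-1933 + R))
K = 2392859/2 (K = (3556150 - (696578 - 874*1565 - 797*(-727) - 727*1565))/4 = (3556150 - (696578 - 1367810 + 579419 - 1137755))/4 = (3556150 - 1*(-1229568))/4 = (3556150 + 1229568)/4 = (1/4)*4785718 = 2392859/2 ≈ 1.1964e+6)
(-4736592/(-599509 + S(-374 - 636)))/K = (-4736592/(-599509 + 2*(-374 - 636)*(-1933 + (-374 - 636))))/(2392859/2) = -4736592/(-599509 + 2*(-1010)*(-1933 - 1010))*(2/2392859) = -4736592/(-599509 + 2*(-1010)*(-2943))*(2/2392859) = -4736592/(-599509 + 5944860)*(2/2392859) = -4736592/5345351*(2/2392859) = -4736592*1/5345351*(2/2392859) = -4736592/5345351*2/2392859 = -1353312/1827238749787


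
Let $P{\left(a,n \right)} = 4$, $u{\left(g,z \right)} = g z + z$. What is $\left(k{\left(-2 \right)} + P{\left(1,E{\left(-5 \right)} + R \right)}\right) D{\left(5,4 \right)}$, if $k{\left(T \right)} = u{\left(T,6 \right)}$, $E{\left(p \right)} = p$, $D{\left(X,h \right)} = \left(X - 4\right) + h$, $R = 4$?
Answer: $-10$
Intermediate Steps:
$D{\left(X,h \right)} = -4 + X + h$ ($D{\left(X,h \right)} = \left(-4 + X\right) + h = -4 + X + h$)
$u{\left(g,z \right)} = z + g z$
$k{\left(T \right)} = 6 + 6 T$ ($k{\left(T \right)} = 6 \left(1 + T\right) = 6 + 6 T$)
$\left(k{\left(-2 \right)} + P{\left(1,E{\left(-5 \right)} + R \right)}\right) D{\left(5,4 \right)} = \left(\left(6 + 6 \left(-2\right)\right) + 4\right) \left(-4 + 5 + 4\right) = \left(\left(6 - 12\right) + 4\right) 5 = \left(-6 + 4\right) 5 = \left(-2\right) 5 = -10$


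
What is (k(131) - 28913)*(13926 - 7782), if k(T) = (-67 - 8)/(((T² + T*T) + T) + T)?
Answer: -255981380352/1441 ≈ -1.7764e+8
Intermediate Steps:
k(T) = -75/(2*T + 2*T²) (k(T) = -75/(((T² + T²) + T) + T) = -75/((2*T² + T) + T) = -75/((T + 2*T²) + T) = -75/(2*T + 2*T²))
(k(131) - 28913)*(13926 - 7782) = (-75/2/(131*(1 + 131)) - 28913)*(13926 - 7782) = (-75/2*1/131/132 - 28913)*6144 = (-75/2*1/131*1/132 - 28913)*6144 = (-25/11528 - 28913)*6144 = -333309089/11528*6144 = -255981380352/1441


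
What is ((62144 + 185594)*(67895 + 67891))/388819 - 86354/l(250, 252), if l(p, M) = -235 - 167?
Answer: 6778297803631/78152619 ≈ 86732.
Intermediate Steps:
l(p, M) = -402
((62144 + 185594)*(67895 + 67891))/388819 - 86354/l(250, 252) = ((62144 + 185594)*(67895 + 67891))/388819 - 86354/(-402) = (247738*135786)*(1/388819) - 86354*(-1/402) = 33639352068*(1/388819) + 43177/201 = 33639352068/388819 + 43177/201 = 6778297803631/78152619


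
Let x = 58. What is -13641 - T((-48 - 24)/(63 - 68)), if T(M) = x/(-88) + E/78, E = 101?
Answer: -23409047/1716 ≈ -13642.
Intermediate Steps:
T(M) = 1091/1716 (T(M) = 58/(-88) + 101/78 = 58*(-1/88) + 101*(1/78) = -29/44 + 101/78 = 1091/1716)
-13641 - T((-48 - 24)/(63 - 68)) = -13641 - 1*1091/1716 = -13641 - 1091/1716 = -23409047/1716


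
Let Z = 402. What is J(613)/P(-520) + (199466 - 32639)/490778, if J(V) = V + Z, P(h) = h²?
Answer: 4560816047/13270637120 ≈ 0.34368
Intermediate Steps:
J(V) = 402 + V (J(V) = V + 402 = 402 + V)
J(613)/P(-520) + (199466 - 32639)/490778 = (402 + 613)/((-520)²) + (199466 - 32639)/490778 = 1015/270400 + 166827*(1/490778) = 1015*(1/270400) + 166827/490778 = 203/54080 + 166827/490778 = 4560816047/13270637120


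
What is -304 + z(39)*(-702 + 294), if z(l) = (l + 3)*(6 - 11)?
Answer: 85376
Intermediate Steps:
z(l) = -15 - 5*l (z(l) = (3 + l)*(-5) = -15 - 5*l)
-304 + z(39)*(-702 + 294) = -304 + (-15 - 5*39)*(-702 + 294) = -304 + (-15 - 195)*(-408) = -304 - 210*(-408) = -304 + 85680 = 85376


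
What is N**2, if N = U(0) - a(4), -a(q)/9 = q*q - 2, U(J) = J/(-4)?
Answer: 15876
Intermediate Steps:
U(J) = -J/4 (U(J) = J*(-1/4) = -J/4)
a(q) = 18 - 9*q**2 (a(q) = -9*(q*q - 2) = -9*(q**2 - 2) = -9*(-2 + q**2) = 18 - 9*q**2)
N = 126 (N = -1/4*0 - (18 - 9*4**2) = 0 - (18 - 9*16) = 0 - (18 - 144) = 0 - 1*(-126) = 0 + 126 = 126)
N**2 = 126**2 = 15876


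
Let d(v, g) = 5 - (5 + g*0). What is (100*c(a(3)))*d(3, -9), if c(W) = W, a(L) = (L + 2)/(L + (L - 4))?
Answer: 0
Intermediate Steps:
a(L) = (2 + L)/(-4 + 2*L) (a(L) = (2 + L)/(L + (-4 + L)) = (2 + L)/(-4 + 2*L))
d(v, g) = 0 (d(v, g) = 5 - (5 + 0) = 5 - 1*5 = 5 - 5 = 0)
(100*c(a(3)))*d(3, -9) = (100*((2 + 3)/(2*(-2 + 3))))*0 = (100*((½)*5/1))*0 = (100*((½)*1*5))*0 = (100*(5/2))*0 = 250*0 = 0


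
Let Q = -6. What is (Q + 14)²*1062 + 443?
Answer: 68411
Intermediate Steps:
(Q + 14)²*1062 + 443 = (-6 + 14)²*1062 + 443 = 8²*1062 + 443 = 64*1062 + 443 = 67968 + 443 = 68411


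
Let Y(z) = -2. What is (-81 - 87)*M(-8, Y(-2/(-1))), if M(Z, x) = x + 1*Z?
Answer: 1680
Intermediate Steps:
M(Z, x) = Z + x (M(Z, x) = x + Z = Z + x)
(-81 - 87)*M(-8, Y(-2/(-1))) = (-81 - 87)*(-8 - 2) = -168*(-10) = 1680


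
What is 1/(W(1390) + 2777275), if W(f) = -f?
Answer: 1/2775885 ≈ 3.6025e-7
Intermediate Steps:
1/(W(1390) + 2777275) = 1/(-1*1390 + 2777275) = 1/(-1390 + 2777275) = 1/2775885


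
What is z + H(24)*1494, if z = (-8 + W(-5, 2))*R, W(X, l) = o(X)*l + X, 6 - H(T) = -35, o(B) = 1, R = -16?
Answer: 61430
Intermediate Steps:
H(T) = 41 (H(T) = 6 - 1*(-35) = 6 + 35 = 41)
W(X, l) = X + l (W(X, l) = 1*l + X = l + X = X + l)
z = 176 (z = (-8 + (-5 + 2))*(-16) = (-8 - 3)*(-16) = -11*(-16) = 176)
z + H(24)*1494 = 176 + 41*1494 = 176 + 61254 = 61430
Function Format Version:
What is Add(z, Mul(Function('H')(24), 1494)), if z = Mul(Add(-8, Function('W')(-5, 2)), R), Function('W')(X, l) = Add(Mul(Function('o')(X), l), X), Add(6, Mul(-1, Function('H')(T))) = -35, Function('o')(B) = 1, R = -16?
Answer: 61430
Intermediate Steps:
Function('H')(T) = 41 (Function('H')(T) = Add(6, Mul(-1, -35)) = Add(6, 35) = 41)
Function('W')(X, l) = Add(X, l) (Function('W')(X, l) = Add(Mul(1, l), X) = Add(l, X) = Add(X, l))
z = 176 (z = Mul(Add(-8, Add(-5, 2)), -16) = Mul(Add(-8, -3), -16) = Mul(-11, -16) = 176)
Add(z, Mul(Function('H')(24), 1494)) = Add(176, Mul(41, 1494)) = Add(176, 61254) = 61430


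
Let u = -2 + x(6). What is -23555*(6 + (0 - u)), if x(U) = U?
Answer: -47110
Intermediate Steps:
u = 4 (u = -2 + 6 = 4)
-23555*(6 + (0 - u)) = -23555*(6 + (0 - 1*4)) = -23555*(6 + (0 - 4)) = -23555*(6 - 4) = -23555*2 = -3365*14 = -47110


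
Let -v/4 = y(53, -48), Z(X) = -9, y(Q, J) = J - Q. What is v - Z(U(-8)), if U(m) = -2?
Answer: 413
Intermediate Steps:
v = 404 (v = -4*(-48 - 1*53) = -4*(-48 - 53) = -4*(-101) = 404)
v - Z(U(-8)) = 404 - 1*(-9) = 404 + 9 = 413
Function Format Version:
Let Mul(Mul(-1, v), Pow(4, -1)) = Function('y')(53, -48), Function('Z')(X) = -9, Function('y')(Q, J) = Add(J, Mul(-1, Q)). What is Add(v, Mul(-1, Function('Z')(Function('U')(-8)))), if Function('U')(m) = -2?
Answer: 413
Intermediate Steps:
v = 404 (v = Mul(-4, Add(-48, Mul(-1, 53))) = Mul(-4, Add(-48, -53)) = Mul(-4, -101) = 404)
Add(v, Mul(-1, Function('Z')(Function('U')(-8)))) = Add(404, Mul(-1, -9)) = Add(404, 9) = 413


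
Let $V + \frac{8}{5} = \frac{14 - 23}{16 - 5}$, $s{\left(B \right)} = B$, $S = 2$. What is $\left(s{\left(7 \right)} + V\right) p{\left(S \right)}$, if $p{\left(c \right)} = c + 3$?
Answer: $\frac{252}{11} \approx 22.909$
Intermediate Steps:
$p{\left(c \right)} = 3 + c$
$V = - \frac{133}{55}$ ($V = - \frac{8}{5} + \frac{14 - 23}{16 - 5} = - \frac{8}{5} - \frac{9}{11} = - \frac{133}{55} \approx -2.4182$)
$\left(s{\left(7 \right)} + V\right) p{\left(S \right)} = \left(7 - \frac{133}{55}\right) \left(3 + 2\right) = \frac{252}{55} \cdot 5 = \frac{252}{11}$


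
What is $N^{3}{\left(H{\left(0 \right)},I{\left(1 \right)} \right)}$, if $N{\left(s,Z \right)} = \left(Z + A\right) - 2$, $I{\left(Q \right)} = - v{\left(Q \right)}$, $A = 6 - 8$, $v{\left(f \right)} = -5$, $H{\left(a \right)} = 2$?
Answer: $1$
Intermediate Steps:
$A = -2$ ($A = 6 - 8 = -2$)
$I{\left(Q \right)} = 5$ ($I{\left(Q \right)} = \left(-1\right) \left(-5\right) = 5$)
$N{\left(s,Z \right)} = -4 + Z$ ($N{\left(s,Z \right)} = \left(Z - 2\right) - 2 = \left(-2 + Z\right) - 2 = -4 + Z$)
$N^{3}{\left(H{\left(0 \right)},I{\left(1 \right)} \right)} = \left(-4 + 5\right)^{3} = 1^{3} = 1$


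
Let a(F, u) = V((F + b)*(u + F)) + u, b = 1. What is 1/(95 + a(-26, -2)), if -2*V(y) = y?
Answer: -1/257 ≈ -0.0038911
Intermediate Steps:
V(y) = -y/2
a(F, u) = u - (1 + F)*(F + u)/2 (a(F, u) = -(F + 1)*(u + F)/2 + u = -(1 + F)*(F + u)/2 + u = u - (1 + F)*(F + u)/2)
1/(95 + a(-26, -2)) = 1/(95 + ((½)*(-2) - ½*(-26) - ½*(-26)² - ½*(-26)*(-2))) = 1/(95 + (-1 + 13 - ½*676 - 26)) = 1/(95 + (-1 + 13 - 338 - 26)) = 1/(95 - 352) = 1/(-257) = -1/257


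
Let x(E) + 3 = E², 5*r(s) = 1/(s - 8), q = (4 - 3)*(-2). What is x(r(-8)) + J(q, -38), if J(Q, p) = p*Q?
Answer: 467201/6400 ≈ 73.000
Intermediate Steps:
q = -2 (q = 1*(-2) = -2)
J(Q, p) = Q*p
r(s) = 1/(5*(-8 + s)) (r(s) = 1/(5*(s - 8)) = 1/(5*(-8 + s)))
x(E) = -3 + E²
x(r(-8)) + J(q, -38) = (-3 + (1/(5*(-8 - 8)))²) - 2*(-38) = (-3 + ((⅕)/(-16))²) + 76 = (-3 + ((⅕)*(-1/16))²) + 76 = (-3 + (-1/80)²) + 76 = (-3 + 1/6400) + 76 = -19199/6400 + 76 = 467201/6400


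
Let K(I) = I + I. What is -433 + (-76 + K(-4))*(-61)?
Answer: 4691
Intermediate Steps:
K(I) = 2*I
-433 + (-76 + K(-4))*(-61) = -433 + (-76 + 2*(-4))*(-61) = -433 + (-76 - 8)*(-61) = -433 - 84*(-61) = -433 + 5124 = 4691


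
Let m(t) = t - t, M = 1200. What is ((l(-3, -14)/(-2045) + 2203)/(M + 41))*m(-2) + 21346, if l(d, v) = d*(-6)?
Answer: 21346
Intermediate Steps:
l(d, v) = -6*d
m(t) = 0
((l(-3, -14)/(-2045) + 2203)/(M + 41))*m(-2) + 21346 = ((-6*(-3)/(-2045) + 2203)/(1200 + 41))*0 + 21346 = ((18*(-1/2045) + 2203)/1241)*0 + 21346 = ((-18/2045 + 2203)*(1/1241))*0 + 21346 = ((4505117/2045)*(1/1241))*0 + 21346 = (4505117/2537845)*0 + 21346 = 0 + 21346 = 21346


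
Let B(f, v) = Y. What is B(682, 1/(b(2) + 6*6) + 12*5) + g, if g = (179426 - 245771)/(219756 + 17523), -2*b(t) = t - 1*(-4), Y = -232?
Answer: -18371691/79093 ≈ -232.28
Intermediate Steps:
b(t) = -2 - t/2 (b(t) = -(t - 1*(-4))/2 = -(t + 4)/2 = -(4 + t)/2 = -2 - t/2)
B(f, v) = -232
g = -22115/79093 (g = -66345/237279 = -66345*1/237279 = -22115/79093 ≈ -0.27961)
B(682, 1/(b(2) + 6*6) + 12*5) + g = -232 - 22115/79093 = -18371691/79093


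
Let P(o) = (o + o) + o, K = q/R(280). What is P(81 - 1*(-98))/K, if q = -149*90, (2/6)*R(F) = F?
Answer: -5012/149 ≈ -33.638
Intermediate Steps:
R(F) = 3*F
q = -13410
K = -447/28 (K = -13410/(3*280) = -13410/840 = -13410*1/840 = -447/28 ≈ -15.964)
P(o) = 3*o (P(o) = 2*o + o = 3*o)
P(81 - 1*(-98))/K = (3*(81 - 1*(-98)))/(-447/28) = (3*(81 + 98))*(-28/447) = (3*179)*(-28/447) = 537*(-28/447) = -5012/149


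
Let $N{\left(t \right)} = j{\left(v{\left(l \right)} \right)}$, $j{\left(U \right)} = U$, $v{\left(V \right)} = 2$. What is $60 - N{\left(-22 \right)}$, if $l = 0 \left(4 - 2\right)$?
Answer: $58$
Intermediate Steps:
$l = 0$ ($l = 0 \cdot 2 = 0$)
$N{\left(t \right)} = 2$
$60 - N{\left(-22 \right)} = 60 - 2 = 58$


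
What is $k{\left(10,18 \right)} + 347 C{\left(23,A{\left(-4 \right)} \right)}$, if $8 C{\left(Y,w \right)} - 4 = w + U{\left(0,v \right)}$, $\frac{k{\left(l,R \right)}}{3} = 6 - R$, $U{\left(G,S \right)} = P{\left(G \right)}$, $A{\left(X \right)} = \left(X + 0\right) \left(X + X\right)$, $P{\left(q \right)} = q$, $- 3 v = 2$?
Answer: $\frac{3051}{2} \approx 1525.5$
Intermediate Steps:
$v = - \frac{2}{3}$ ($v = \left(- \frac{1}{3}\right) 2 = - \frac{2}{3} \approx -0.66667$)
$A{\left(X \right)} = 2 X^{2}$ ($A{\left(X \right)} = X 2 X = 2 X^{2}$)
$U{\left(G,S \right)} = G$
$k{\left(l,R \right)} = 18 - 3 R$ ($k{\left(l,R \right)} = 3 \left(6 - R\right) = 18 - 3 R$)
$C{\left(Y,w \right)} = \frac{1}{2} + \frac{w}{8}$ ($C{\left(Y,w \right)} = \frac{1}{2} + \frac{w + 0}{8} = \frac{1}{2} + \frac{w}{8}$)
$k{\left(10,18 \right)} + 347 C{\left(23,A{\left(-4 \right)} \right)} = \left(18 - 54\right) + 347 \left(\frac{1}{2} + \frac{2 \left(-4\right)^{2}}{8}\right) = \left(18 - 54\right) + 347 \left(\frac{1}{2} + \frac{2 \cdot 16}{8}\right) = -36 + 347 \left(\frac{1}{2} + \frac{1}{8} \cdot 32\right) = -36 + 347 \left(\frac{1}{2} + 4\right) = -36 + 347 \cdot \frac{9}{2} = -36 + \frac{3123}{2} = \frac{3051}{2}$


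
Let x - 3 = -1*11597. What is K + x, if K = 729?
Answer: -10865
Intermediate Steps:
x = -11594 (x = 3 - 1*11597 = 3 - 11597 = -11594)
K + x = 729 - 11594 = -10865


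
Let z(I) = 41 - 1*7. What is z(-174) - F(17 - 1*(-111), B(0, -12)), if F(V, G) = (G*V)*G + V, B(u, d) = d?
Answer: -18526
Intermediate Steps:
z(I) = 34 (z(I) = 41 - 7 = 34)
F(V, G) = V + V*G² (F(V, G) = V*G² + V = V + V*G²)
z(-174) - F(17 - 1*(-111), B(0, -12)) = 34 - (17 - 1*(-111))*(1 + (-12)²) = 34 - (17 + 111)*(1 + 144) = 34 - 128*145 = 34 - 1*18560 = 34 - 18560 = -18526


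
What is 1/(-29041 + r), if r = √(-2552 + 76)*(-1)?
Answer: I/(-29041*I + 2*√619) ≈ -3.4434e-5 + 5.9e-8*I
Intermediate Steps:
r = -2*I*√619 (r = √(-2476)*(-1) = (2*I*√619)*(-1) = -2*I*√619 ≈ -49.759*I)
1/(-29041 + r) = 1/(-29041 - 2*I*√619)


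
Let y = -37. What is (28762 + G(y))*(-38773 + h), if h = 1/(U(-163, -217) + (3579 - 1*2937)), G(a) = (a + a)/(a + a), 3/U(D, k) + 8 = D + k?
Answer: -277795426976263/249093 ≈ -1.1152e+9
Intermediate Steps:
U(D, k) = 3/(-8 + D + k) (U(D, k) = 3/(-8 + (D + k)) = 3/(-8 + D + k))
G(a) = 1 (G(a) = (2*a)/((2*a)) = (2*a)*(1/(2*a)) = 1)
h = 388/249093 (h = 1/(3/(-8 - 163 - 217) + (3579 - 1*2937)) = 1/(3/(-388) + (3579 - 2937)) = 1/(3*(-1/388) + 642) = 1/(-3/388 + 642) = 1/(249093/388) = 388/249093 ≈ 0.0015577)
(28762 + G(y))*(-38773 + h) = (28762 + 1)*(-38773 + 388/249093) = 28763*(-9658082501/249093) = -277795426976263/249093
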